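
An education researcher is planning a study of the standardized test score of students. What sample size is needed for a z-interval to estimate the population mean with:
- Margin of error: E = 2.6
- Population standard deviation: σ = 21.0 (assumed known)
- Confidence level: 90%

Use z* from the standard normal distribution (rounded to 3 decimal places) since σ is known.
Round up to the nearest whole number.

Using z* since population σ is known (z-interval formula).

For 90% confidence, z* = 1.645 (from standard normal table)

Sample size formula for z-interval: n = (z*σ/E)²

n = (1.645 × 21.0 / 2.6)²
  = (13.286538)²
  = 176.5321

Round up to the nearest whole number: n = 177

177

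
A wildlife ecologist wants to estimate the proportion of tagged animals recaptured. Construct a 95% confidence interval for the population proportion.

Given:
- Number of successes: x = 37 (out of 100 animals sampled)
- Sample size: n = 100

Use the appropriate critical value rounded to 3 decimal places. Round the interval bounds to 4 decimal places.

Sample proportion: p̂ = 37/100 = 0.370000

Check conditions for normal approximation:
  np̂ = 37 ≥ 10 ✓
  n(1-p̂) = 63 ≥ 10 ✓

The sample is large enough, so use a z-interval (normal approximation) for the proportion.

For 95% confidence, z* = 1.96 (from standard normal table)

Standard error: SE = √(p̂(1-p̂)/n) = √(0.370000×0.630000/100) = 0.04828043

Margin of error: E = z* × SE = 1.96 × 0.04828043 = 0.094630

Z-interval: p̂ ± E = 0.370000 ± 0.094630 = (0.275370, 0.464630)

Rounded to 4 decimal places:

(0.2754, 0.4646)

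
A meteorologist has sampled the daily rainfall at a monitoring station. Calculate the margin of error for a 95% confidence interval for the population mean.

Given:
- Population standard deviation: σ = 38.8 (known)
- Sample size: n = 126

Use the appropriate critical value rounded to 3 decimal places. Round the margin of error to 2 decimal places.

The population standard deviation σ is known, so use the z-interval margin of error formula.

For 95% confidence, z* = 1.96 (from standard normal table)

Margin of error formula for z-interval: E = z* × σ/√n

E = 1.96 × 38.8/√126
  = 1.96 × 3.456579
  = 6.7749

Rounded to 2 decimal places:

6.77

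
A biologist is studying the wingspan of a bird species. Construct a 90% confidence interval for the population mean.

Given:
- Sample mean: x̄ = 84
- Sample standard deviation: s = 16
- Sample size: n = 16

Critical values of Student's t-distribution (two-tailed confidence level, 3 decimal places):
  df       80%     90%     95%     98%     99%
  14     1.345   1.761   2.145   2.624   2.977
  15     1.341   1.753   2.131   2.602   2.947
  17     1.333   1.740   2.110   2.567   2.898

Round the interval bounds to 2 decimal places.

The population standard deviation σ is unknown (only the sample standard deviation s is given), so use a t-interval with df = n - 1 = 16 - 1 = 15.

For 90% confidence with df = 15, t* = 1.753 (from t-table)

Standard error: SE = s/√n = 16/√16 = 4.000000

Margin of error: E = t* × SE = 1.753 × 4.000000 = 7.0120

T-interval: x̄ ± E = 84 ± 7.0120 = (76.9880, 91.0120)

Rounded to 2 decimal places:

(76.99, 91.01)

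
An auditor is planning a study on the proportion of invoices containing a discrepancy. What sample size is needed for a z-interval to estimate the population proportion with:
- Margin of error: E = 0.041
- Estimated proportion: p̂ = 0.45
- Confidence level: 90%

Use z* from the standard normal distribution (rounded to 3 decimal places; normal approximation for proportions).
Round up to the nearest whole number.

Using z* for proportion z-interval (normal approximation).

For 90% confidence, z* = 1.645 (from standard normal table)

Sample size formula for proportion z-interval: n = z*²p̂(1-p̂)/E²

n = 1.645² × 0.45 × 0.55 / 0.041²
  = 2.706025 × 0.2475 / 0.001681
  = 398.4183

Round up to the nearest whole number: n = 399

399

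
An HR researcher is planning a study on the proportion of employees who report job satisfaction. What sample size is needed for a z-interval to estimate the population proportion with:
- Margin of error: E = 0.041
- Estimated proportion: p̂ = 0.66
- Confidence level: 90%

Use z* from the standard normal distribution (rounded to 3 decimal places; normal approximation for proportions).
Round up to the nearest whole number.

Using z* for proportion z-interval (normal approximation).

For 90% confidence, z* = 1.645 (from standard normal table)

Sample size formula for proportion z-interval: n = z*²p̂(1-p̂)/E²

n = 1.645² × 0.66 × 0.34 / 0.041²
  = 2.706025 × 0.2244 / 0.001681
  = 361.2326

Round up to the nearest whole number: n = 362

362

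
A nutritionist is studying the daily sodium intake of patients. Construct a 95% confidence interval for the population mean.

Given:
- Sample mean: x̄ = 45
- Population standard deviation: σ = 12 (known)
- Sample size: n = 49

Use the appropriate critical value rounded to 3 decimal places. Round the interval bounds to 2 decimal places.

The population standard deviation σ is known, so use a z-interval (standard normal critical value).

For 95% confidence, z* = 1.96 (from standard normal table)

Standard error: SE = σ/√n = 12/√49 = 1.714286

Margin of error: E = z* × SE = 1.96 × 1.714286 = 3.3600

Z-interval: x̄ ± E = 45 ± 3.3600 = (41.6400, 48.3600)

Rounded to 2 decimal places:

(41.64, 48.36)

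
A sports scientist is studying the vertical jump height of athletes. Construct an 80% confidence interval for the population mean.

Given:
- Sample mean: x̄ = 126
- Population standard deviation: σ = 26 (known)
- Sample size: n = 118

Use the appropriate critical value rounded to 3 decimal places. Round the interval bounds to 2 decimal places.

The population standard deviation σ is known, so use a z-interval (standard normal critical value).

For 80% confidence, z* = 1.282 (from standard normal table)

Standard error: SE = σ/√n = 26/√118 = 2.393494

Margin of error: E = z* × SE = 1.282 × 2.393494 = 3.0685

Z-interval: x̄ ± E = 126 ± 3.0685 = (122.9315, 129.0685)

Rounded to 2 decimal places:

(122.93, 129.07)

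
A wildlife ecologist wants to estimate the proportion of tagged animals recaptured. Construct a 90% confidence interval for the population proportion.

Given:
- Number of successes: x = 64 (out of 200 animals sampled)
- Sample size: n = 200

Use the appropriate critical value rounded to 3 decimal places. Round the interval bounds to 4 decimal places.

Sample proportion: p̂ = 64/200 = 0.320000

Check conditions for normal approximation:
  np̂ = 64 ≥ 10 ✓
  n(1-p̂) = 136 ≥ 10 ✓

The sample is large enough, so use a z-interval (normal approximation) for the proportion.

For 90% confidence, z* = 1.645 (from standard normal table)

Standard error: SE = √(p̂(1-p̂)/n) = √(0.320000×0.680000/200) = 0.03298485

Margin of error: E = z* × SE = 1.645 × 0.03298485 = 0.054260

Z-interval: p̂ ± E = 0.320000 ± 0.054260 = (0.265740, 0.374260)

Rounded to 4 decimal places:

(0.2657, 0.3743)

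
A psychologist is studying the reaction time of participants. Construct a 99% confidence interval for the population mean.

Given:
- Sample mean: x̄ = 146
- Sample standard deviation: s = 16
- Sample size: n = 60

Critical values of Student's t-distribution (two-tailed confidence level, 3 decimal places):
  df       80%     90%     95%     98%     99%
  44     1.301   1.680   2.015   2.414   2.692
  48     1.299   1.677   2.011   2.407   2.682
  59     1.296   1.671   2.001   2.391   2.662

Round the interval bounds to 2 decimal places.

The population standard deviation σ is unknown (only the sample standard deviation s is given), so use a t-interval with df = n - 1 = 60 - 1 = 59.

For 99% confidence with df = 59, t* = 2.662 (from t-table)

Standard error: SE = s/√n = 16/√60 = 2.065591

Margin of error: E = t* × SE = 2.662 × 2.065591 = 5.4986

T-interval: x̄ ± E = 146 ± 5.4986 = (140.5014, 151.4986)

Rounded to 2 decimal places:

(140.50, 151.50)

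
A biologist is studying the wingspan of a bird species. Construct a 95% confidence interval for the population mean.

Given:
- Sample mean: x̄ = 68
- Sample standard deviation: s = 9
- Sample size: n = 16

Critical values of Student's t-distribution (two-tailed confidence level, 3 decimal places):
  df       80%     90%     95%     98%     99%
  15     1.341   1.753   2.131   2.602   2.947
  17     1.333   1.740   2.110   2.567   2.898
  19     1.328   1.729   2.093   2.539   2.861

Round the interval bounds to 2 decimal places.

The population standard deviation σ is unknown (only the sample standard deviation s is given), so use a t-interval with df = n - 1 = 16 - 1 = 15.

For 95% confidence with df = 15, t* = 2.131 (from t-table)

Standard error: SE = s/√n = 9/√16 = 2.250000

Margin of error: E = t* × SE = 2.131 × 2.250000 = 4.7947

T-interval: x̄ ± E = 68 ± 4.7947 = (63.2052, 72.7947)

Rounded to 2 decimal places:

(63.21, 72.79)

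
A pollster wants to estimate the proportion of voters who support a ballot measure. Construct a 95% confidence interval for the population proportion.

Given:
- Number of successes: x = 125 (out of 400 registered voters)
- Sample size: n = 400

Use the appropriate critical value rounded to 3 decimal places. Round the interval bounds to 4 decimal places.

Sample proportion: p̂ = 125/400 = 0.312500

Check conditions for normal approximation:
  np̂ = 125 ≥ 10 ✓
  n(1-p̂) = 275 ≥ 10 ✓

The sample is large enough, so use a z-interval (normal approximation) for the proportion.

For 95% confidence, z* = 1.96 (from standard normal table)

Standard error: SE = √(p̂(1-p̂)/n) = √(0.312500×0.687500/400) = 0.02317562

Margin of error: E = z* × SE = 1.96 × 0.02317562 = 0.045424

Z-interval: p̂ ± E = 0.312500 ± 0.045424 = (0.267076, 0.357924)

Rounded to 4 decimal places:

(0.2671, 0.3579)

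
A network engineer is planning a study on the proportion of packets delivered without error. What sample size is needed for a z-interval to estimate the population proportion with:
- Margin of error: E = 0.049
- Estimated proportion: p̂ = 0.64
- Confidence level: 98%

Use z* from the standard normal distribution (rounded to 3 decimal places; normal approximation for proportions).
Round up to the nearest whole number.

Using z* for proportion z-interval (normal approximation).

For 98% confidence, z* = 2.326 (from standard normal table)

Sample size formula for proportion z-interval: n = z*²p̂(1-p̂)/E²

n = 2.326² × 0.64 × 0.36 / 0.049²
  = 5.410276 × 0.2304 / 0.002401
  = 519.1702

Round up to the nearest whole number: n = 520

520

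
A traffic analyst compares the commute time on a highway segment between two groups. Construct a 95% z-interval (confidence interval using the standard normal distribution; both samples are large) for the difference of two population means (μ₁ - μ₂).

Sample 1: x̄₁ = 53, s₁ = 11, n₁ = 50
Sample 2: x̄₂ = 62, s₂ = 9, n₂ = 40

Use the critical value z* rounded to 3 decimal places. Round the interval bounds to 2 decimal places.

Both samples are large (n₁ = 50 ≥ 30, n₂ = 40 ≥ 30), so a z-interval for the difference of means applies.

Point estimate: x̄₁ - x̄₂ = 53 - 62 = -9

Standard error: SE = √(s₁²/n₁ + s₂²/n₂)
= √(11²/50 + 9²/40)
= √(2.420000 + 2.025000)
= 2.108317

For 95% confidence, z* = 1.96 (from standard normal table)
Margin of error: E = z* × SE = 1.96 × 2.108317 = 4.1323

Z-interval: (x̄₁ - x̄₂) ± E = -9 ± 4.1323 = (-13.1323, -4.8677)

Rounded to 2 decimal places:

(-13.13, -4.87)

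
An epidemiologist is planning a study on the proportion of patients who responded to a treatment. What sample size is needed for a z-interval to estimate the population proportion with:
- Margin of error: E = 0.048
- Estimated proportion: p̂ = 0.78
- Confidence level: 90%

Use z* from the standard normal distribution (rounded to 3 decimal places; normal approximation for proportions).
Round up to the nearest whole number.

Using z* for proportion z-interval (normal approximation).

For 90% confidence, z* = 1.645 (from standard normal table)

Sample size formula for proportion z-interval: n = z*²p̂(1-p̂)/E²

n = 1.645² × 0.78 × 0.22 / 0.048²
  = 2.706025 × 0.1716 / 0.002304
  = 201.5425

Round up to the nearest whole number: n = 202

202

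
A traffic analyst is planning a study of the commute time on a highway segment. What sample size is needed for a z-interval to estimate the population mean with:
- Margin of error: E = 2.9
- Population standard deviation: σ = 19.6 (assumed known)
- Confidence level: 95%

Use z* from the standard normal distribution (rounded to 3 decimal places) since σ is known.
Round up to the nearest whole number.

Using z* since population σ is known (z-interval formula).

For 95% confidence, z* = 1.96 (from standard normal table)

Sample size formula for z-interval: n = (z*σ/E)²

n = (1.96 × 19.6 / 2.9)²
  = (13.246897)²
  = 175.4803

Round up to the nearest whole number: n = 176

176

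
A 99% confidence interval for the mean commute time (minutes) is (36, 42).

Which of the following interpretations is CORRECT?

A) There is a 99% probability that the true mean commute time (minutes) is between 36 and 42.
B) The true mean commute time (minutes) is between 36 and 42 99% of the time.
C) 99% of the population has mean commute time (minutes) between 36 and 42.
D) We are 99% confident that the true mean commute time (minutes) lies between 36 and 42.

A confidence interval represents our confidence in the procedure, not a probability statement about the parameter.

Key concept: If we repeated this sampling process many times and computed a 99% CI each time, about 99% of those intervals would contain the true population parameter.

For this specific interval (36, 42):
- Midpoint (point estimate): 39
- Margin of error: 3

The correct interpretation is the one stating confidence that the true parameter lies in the interval — option D.

D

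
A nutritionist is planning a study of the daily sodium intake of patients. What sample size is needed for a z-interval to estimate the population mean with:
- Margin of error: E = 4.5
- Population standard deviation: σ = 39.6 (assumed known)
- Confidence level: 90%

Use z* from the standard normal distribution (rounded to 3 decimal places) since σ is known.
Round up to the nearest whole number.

Using z* since population σ is known (z-interval formula).

For 90% confidence, z* = 1.645 (from standard normal table)

Sample size formula for z-interval: n = (z*σ/E)²

n = (1.645 × 39.6 / 4.5)²
  = (14.476000)²
  = 209.5546

Round up to the nearest whole number: n = 210

210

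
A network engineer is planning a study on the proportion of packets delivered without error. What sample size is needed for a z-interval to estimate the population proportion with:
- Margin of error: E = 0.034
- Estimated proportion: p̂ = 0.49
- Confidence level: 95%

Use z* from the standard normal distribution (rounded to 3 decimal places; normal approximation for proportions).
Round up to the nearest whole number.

Using z* for proportion z-interval (normal approximation).

For 95% confidence, z* = 1.96 (from standard normal table)

Sample size formula for proportion z-interval: n = z*²p̂(1-p̂)/E²

n = 1.96² × 0.49 × 0.51 / 0.034²
  = 3.8416 × 0.2499 / 0.001156
  = 830.4635

Round up to the nearest whole number: n = 831

831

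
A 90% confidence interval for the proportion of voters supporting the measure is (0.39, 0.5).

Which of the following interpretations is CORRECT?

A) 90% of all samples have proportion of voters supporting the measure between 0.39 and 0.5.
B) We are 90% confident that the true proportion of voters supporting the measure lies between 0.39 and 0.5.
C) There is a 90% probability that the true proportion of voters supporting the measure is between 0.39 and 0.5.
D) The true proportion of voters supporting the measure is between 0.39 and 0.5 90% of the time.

A confidence interval represents our confidence in the procedure, not a probability statement about the parameter.

Key concept: If we repeated this sampling process many times and computed a 90% CI each time, about 90% of those intervals would contain the true population parameter.

For this specific interval (0.39, 0.5):
- Midpoint (point estimate): 0.445
- Margin of error: 0.055

The correct interpretation is the one stating confidence that the true parameter lies in the interval — option B.

B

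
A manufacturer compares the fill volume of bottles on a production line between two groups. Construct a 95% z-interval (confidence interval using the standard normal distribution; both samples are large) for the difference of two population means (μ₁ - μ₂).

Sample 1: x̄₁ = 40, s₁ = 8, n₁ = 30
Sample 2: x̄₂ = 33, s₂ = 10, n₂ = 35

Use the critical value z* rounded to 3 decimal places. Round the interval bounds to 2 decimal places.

Both samples are large (n₁ = 30 ≥ 30, n₂ = 35 ≥ 30), so a z-interval for the difference of means applies.

Point estimate: x̄₁ - x̄₂ = 40 - 33 = 7

Standard error: SE = √(s₁²/n₁ + s₂²/n₂)
= √(8²/30 + 10²/35)
= √(2.133333 + 2.857143)
= 2.233937

For 95% confidence, z* = 1.96 (from standard normal table)
Margin of error: E = z* × SE = 1.96 × 2.233937 = 4.3785

Z-interval: (x̄₁ - x̄₂) ± E = 7 ± 4.3785 = (2.6215, 11.3785)

Rounded to 2 decimal places:

(2.62, 11.38)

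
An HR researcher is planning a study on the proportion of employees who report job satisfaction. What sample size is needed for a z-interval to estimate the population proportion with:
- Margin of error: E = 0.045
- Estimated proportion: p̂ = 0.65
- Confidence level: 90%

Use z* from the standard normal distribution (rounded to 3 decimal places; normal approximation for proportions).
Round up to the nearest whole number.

Using z* for proportion z-interval (normal approximation).

For 90% confidence, z* = 1.645 (from standard normal table)

Sample size formula for proportion z-interval: n = z*²p̂(1-p̂)/E²

n = 1.645² × 0.65 × 0.35 / 0.045²
  = 2.706025 × 0.2275 / 0.002025
  = 304.0102

Round up to the nearest whole number: n = 305

305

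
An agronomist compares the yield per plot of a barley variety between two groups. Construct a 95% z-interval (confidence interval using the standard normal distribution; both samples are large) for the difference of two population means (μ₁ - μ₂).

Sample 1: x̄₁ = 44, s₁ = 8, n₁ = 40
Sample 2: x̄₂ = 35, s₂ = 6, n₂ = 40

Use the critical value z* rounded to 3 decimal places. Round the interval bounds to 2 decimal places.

Both samples are large (n₁ = 40 ≥ 30, n₂ = 40 ≥ 30), so a z-interval for the difference of means applies.

Point estimate: x̄₁ - x̄₂ = 44 - 35 = 9

Standard error: SE = √(s₁²/n₁ + s₂²/n₂)
= √(8²/40 + 6²/40)
= √(1.600000 + 0.900000)
= 1.581139

For 95% confidence, z* = 1.96 (from standard normal table)
Margin of error: E = z* × SE = 1.96 × 1.581139 = 3.0990

Z-interval: (x̄₁ - x̄₂) ± E = 9 ± 3.0990 = (5.9010, 12.0990)

Rounded to 2 decimal places:

(5.90, 12.10)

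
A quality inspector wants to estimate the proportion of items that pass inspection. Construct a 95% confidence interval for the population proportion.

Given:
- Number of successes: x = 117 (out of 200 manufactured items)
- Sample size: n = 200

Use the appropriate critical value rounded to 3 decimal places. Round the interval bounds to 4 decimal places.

Sample proportion: p̂ = 117/200 = 0.585000

Check conditions for normal approximation:
  np̂ = 117 ≥ 10 ✓
  n(1-p̂) = 83 ≥ 10 ✓

The sample is large enough, so use a z-interval (normal approximation) for the proportion.

For 95% confidence, z* = 1.96 (from standard normal table)

Standard error: SE = √(p̂(1-p̂)/n) = √(0.585000×0.415000/200) = 0.03484071

Margin of error: E = z* × SE = 1.96 × 0.03484071 = 0.068288

Z-interval: p̂ ± E = 0.585000 ± 0.068288 = (0.516712, 0.653288)

Rounded to 4 decimal places:

(0.5167, 0.6533)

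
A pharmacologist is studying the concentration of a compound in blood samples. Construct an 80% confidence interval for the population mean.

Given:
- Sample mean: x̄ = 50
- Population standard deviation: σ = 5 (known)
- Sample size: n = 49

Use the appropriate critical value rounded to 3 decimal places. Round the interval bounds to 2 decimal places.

The population standard deviation σ is known, so use a z-interval (standard normal critical value).

For 80% confidence, z* = 1.282 (from standard normal table)

Standard error: SE = σ/√n = 5/√49 = 0.714286

Margin of error: E = z* × SE = 1.282 × 0.714286 = 0.9157

Z-interval: x̄ ± E = 50 ± 0.9157 = (49.0843, 50.9157)

Rounded to 2 decimal places:

(49.08, 50.92)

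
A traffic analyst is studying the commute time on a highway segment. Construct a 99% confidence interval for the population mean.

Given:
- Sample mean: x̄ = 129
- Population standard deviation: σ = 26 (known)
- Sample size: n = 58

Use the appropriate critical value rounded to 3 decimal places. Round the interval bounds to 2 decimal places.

The population standard deviation σ is known, so use a z-interval (standard normal critical value).

For 99% confidence, z* = 2.576 (from standard normal table)

Standard error: SE = σ/√n = 26/√58 = 3.413967

Margin of error: E = z* × SE = 2.576 × 3.413967 = 8.7944

Z-interval: x̄ ± E = 129 ± 8.7944 = (120.2056, 137.7944)

Rounded to 2 decimal places:

(120.21, 137.79)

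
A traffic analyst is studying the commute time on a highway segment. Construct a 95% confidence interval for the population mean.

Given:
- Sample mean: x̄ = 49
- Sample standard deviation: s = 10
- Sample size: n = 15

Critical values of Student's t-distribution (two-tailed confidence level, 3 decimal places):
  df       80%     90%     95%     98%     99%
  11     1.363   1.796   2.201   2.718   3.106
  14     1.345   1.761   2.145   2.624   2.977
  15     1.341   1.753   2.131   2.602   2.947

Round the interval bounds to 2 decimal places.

The population standard deviation σ is unknown (only the sample standard deviation s is given), so use a t-interval with df = n - 1 = 15 - 1 = 14.

For 95% confidence with df = 14, t* = 2.145 (from t-table)

Standard error: SE = s/√n = 10/√15 = 2.581989

Margin of error: E = t* × SE = 2.145 × 2.581989 = 5.5384

T-interval: x̄ ± E = 49 ± 5.5384 = (43.4616, 54.5384)

Rounded to 2 decimal places:

(43.46, 54.54)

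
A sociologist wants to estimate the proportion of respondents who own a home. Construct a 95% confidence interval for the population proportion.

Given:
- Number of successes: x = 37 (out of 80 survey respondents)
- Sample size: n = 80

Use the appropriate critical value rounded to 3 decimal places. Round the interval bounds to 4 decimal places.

Sample proportion: p̂ = 37/80 = 0.462500

Check conditions for normal approximation:
  np̂ = 37 ≥ 10 ✓
  n(1-p̂) = 43 ≥ 10 ✓

The sample is large enough, so use a z-interval (normal approximation) for the proportion.

For 95% confidence, z* = 1.96 (from standard normal table)

Standard error: SE = √(p̂(1-p̂)/n) = √(0.462500×0.537500/80) = 0.05574425

Margin of error: E = z* × SE = 1.96 × 0.05574425 = 0.109259

Z-interval: p̂ ± E = 0.462500 ± 0.109259 = (0.353241, 0.571759)

Rounded to 4 decimal places:

(0.3532, 0.5718)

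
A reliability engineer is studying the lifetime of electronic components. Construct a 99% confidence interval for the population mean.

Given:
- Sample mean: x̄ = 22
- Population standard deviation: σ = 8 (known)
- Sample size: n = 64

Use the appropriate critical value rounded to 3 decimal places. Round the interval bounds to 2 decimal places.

The population standard deviation σ is known, so use a z-interval (standard normal critical value).

For 99% confidence, z* = 2.576 (from standard normal table)

Standard error: SE = σ/√n = 8/√64 = 1.000000

Margin of error: E = z* × SE = 2.576 × 1.000000 = 2.5760

Z-interval: x̄ ± E = 22 ± 2.5760 = (19.4240, 24.5760)

Rounded to 2 decimal places:

(19.42, 24.58)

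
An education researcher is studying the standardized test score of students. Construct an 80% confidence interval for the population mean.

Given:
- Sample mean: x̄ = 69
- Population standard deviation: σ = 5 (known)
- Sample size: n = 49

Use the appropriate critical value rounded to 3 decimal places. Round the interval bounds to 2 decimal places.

The population standard deviation σ is known, so use a z-interval (standard normal critical value).

For 80% confidence, z* = 1.282 (from standard normal table)

Standard error: SE = σ/√n = 5/√49 = 0.714286

Margin of error: E = z* × SE = 1.282 × 0.714286 = 0.9157

Z-interval: x̄ ± E = 69 ± 0.9157 = (68.0843, 69.9157)

Rounded to 2 decimal places:

(68.08, 69.92)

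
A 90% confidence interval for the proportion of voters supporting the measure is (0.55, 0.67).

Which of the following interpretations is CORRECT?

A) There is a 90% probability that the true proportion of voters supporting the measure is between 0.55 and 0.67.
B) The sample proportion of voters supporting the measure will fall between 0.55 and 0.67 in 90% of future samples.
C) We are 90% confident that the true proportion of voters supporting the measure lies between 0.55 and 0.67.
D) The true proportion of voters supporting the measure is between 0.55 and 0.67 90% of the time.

A confidence interval represents our confidence in the procedure, not a probability statement about the parameter.

Key concept: If we repeated this sampling process many times and computed a 90% CI each time, about 90% of those intervals would contain the true population parameter.

For this specific interval (0.55, 0.67):
- Midpoint (point estimate): 0.61
- Margin of error: 0.06

The correct interpretation is the one stating confidence that the true parameter lies in the interval — option C.

C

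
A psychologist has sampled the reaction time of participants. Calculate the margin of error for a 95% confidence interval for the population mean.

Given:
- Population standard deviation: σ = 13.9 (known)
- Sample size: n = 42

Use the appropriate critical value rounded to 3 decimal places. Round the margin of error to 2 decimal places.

The population standard deviation σ is known, so use the z-interval margin of error formula.

For 95% confidence, z* = 1.96 (from standard normal table)

Margin of error formula for z-interval: E = z* × σ/√n

E = 1.96 × 13.9/√42
  = 1.96 × 2.144817
  = 4.2038

Rounded to 2 decimal places:

4.20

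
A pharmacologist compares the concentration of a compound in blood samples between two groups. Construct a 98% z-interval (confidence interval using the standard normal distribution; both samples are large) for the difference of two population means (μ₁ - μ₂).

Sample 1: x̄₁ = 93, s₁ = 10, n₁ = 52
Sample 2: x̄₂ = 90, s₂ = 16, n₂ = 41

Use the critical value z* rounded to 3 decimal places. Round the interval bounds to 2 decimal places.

Both samples are large (n₁ = 52 ≥ 30, n₂ = 41 ≥ 30), so a z-interval for the difference of means applies.

Point estimate: x̄₁ - x̄₂ = 93 - 90 = 3

Standard error: SE = √(s₁²/n₁ + s₂²/n₂)
= √(10²/52 + 16²/41)
= √(1.923077 + 6.243902)
= 2.857793

For 98% confidence, z* = 2.326 (from standard normal table)
Margin of error: E = z* × SE = 2.326 × 2.857793 = 6.6472

Z-interval: (x̄₁ - x̄₂) ± E = 3 ± 6.6472 = (-3.6472, 9.6472)

Rounded to 2 decimal places:

(-3.65, 9.65)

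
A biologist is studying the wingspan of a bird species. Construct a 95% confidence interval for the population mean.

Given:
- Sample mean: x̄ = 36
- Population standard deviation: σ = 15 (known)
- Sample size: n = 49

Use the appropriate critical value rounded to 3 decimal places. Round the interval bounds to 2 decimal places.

The population standard deviation σ is known, so use a z-interval (standard normal critical value).

For 95% confidence, z* = 1.96 (from standard normal table)

Standard error: SE = σ/√n = 15/√49 = 2.142857

Margin of error: E = z* × SE = 1.96 × 2.142857 = 4.2000

Z-interval: x̄ ± E = 36 ± 4.2000 = (31.8000, 40.2000)

Rounded to 2 decimal places:

(31.80, 40.20)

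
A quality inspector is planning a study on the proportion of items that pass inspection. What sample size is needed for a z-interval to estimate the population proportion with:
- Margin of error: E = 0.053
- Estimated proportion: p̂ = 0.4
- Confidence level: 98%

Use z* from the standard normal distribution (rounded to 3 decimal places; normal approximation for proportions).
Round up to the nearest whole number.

Using z* for proportion z-interval (normal approximation).

For 98% confidence, z* = 2.326 (from standard normal table)

Sample size formula for proportion z-interval: n = z*²p̂(1-p̂)/E²

n = 2.326² × 0.4 × 0.6 / 0.053²
  = 5.410276 × 0.24 / 0.002809
  = 462.2521

Round up to the nearest whole number: n = 463

463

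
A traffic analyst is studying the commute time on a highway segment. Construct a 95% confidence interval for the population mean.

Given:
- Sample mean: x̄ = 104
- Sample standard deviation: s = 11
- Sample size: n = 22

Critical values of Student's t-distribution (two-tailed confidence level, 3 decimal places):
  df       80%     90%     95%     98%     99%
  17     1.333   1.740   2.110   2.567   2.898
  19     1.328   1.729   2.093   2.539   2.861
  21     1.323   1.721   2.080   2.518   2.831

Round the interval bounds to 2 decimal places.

The population standard deviation σ is unknown (only the sample standard deviation s is given), so use a t-interval with df = n - 1 = 22 - 1 = 21.

For 95% confidence with df = 21, t* = 2.080 (from t-table)

Standard error: SE = s/√n = 11/√22 = 2.345208

Margin of error: E = t* × SE = 2.080 × 2.345208 = 4.8780

T-interval: x̄ ± E = 104 ± 4.8780 = (99.1220, 108.8780)

Rounded to 2 decimal places:

(99.12, 108.88)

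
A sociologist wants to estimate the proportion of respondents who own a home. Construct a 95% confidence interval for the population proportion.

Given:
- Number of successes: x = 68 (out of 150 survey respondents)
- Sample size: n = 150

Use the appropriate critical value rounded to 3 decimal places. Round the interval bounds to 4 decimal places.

Sample proportion: p̂ = 68/150 = 0.453333

Check conditions for normal approximation:
  np̂ = 68 ≥ 10 ✓
  n(1-p̂) = 82 ≥ 10 ✓

The sample is large enough, so use a z-interval (normal approximation) for the proportion.

For 95% confidence, z* = 1.96 (from standard normal table)

Standard error: SE = √(p̂(1-p̂)/n) = √(0.453333×0.546667/150) = 0.04064663

Margin of error: E = z* × SE = 1.96 × 0.04064663 = 0.079667

Z-interval: p̂ ± E = 0.453333 ± 0.079667 = (0.373666, 0.533001)

Rounded to 4 decimal places:

(0.3737, 0.5330)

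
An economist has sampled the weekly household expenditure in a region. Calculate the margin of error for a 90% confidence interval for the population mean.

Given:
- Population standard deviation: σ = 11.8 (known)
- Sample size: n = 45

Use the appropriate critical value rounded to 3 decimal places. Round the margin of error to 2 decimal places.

The population standard deviation σ is known, so use the z-interval margin of error formula.

For 90% confidence, z* = 1.645 (from standard normal table)

Margin of error formula for z-interval: E = z* × σ/√n

E = 1.645 × 11.8/√45
  = 1.645 × 1.759040
  = 2.8936

Rounded to 2 decimal places:

2.89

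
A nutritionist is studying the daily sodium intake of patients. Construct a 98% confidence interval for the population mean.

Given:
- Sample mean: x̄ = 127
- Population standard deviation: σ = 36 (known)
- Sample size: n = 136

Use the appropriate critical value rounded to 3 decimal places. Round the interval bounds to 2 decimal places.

The population standard deviation σ is known, so use a z-interval (standard normal critical value).

For 98% confidence, z* = 2.326 (from standard normal table)

Standard error: SE = σ/√n = 36/√136 = 3.086975

Margin of error: E = z* × SE = 2.326 × 3.086975 = 7.1803

Z-interval: x̄ ± E = 127 ± 7.1803 = (119.8197, 134.1803)

Rounded to 2 decimal places:

(119.82, 134.18)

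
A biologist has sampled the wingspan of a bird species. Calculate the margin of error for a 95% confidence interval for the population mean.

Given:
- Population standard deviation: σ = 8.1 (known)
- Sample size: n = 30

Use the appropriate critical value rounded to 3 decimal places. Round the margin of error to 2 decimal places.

The population standard deviation σ is known, so use the z-interval margin of error formula.

For 95% confidence, z* = 1.96 (from standard normal table)

Margin of error formula for z-interval: E = z* × σ/√n

E = 1.96 × 8.1/√30
  = 1.96 × 1.478851
  = 2.8985

Rounded to 2 decimal places:

2.90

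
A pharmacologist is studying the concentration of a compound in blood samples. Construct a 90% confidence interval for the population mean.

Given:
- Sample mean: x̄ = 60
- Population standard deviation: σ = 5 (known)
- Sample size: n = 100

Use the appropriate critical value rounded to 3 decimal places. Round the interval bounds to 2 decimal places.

The population standard deviation σ is known, so use a z-interval (standard normal critical value).

For 90% confidence, z* = 1.645 (from standard normal table)

Standard error: SE = σ/√n = 5/√100 = 0.500000

Margin of error: E = z* × SE = 1.645 × 0.500000 = 0.8225

Z-interval: x̄ ± E = 60 ± 0.8225 = (59.1775, 60.8225)

Rounded to 2 decimal places:

(59.18, 60.82)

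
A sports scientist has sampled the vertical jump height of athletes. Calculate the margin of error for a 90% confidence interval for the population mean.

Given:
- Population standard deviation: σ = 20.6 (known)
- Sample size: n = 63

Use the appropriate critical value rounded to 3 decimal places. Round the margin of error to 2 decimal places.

The population standard deviation σ is known, so use the z-interval margin of error formula.

For 90% confidence, z* = 1.645 (from standard normal table)

Margin of error formula for z-interval: E = z* × σ/√n

E = 1.645 × 20.6/√63
  = 1.645 × 2.595356
  = 4.2694

Rounded to 2 decimal places:

4.27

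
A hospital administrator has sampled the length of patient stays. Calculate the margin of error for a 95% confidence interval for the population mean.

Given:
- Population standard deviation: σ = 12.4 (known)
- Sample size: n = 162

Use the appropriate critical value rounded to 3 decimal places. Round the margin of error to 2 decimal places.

The population standard deviation σ is known, so use the z-interval margin of error formula.

For 95% confidence, z* = 1.96 (from standard normal table)

Margin of error formula for z-interval: E = z* × σ/√n

E = 1.96 × 12.4/√162
  = 1.96 × 0.974236
  = 1.9095

Rounded to 2 decimal places:

1.91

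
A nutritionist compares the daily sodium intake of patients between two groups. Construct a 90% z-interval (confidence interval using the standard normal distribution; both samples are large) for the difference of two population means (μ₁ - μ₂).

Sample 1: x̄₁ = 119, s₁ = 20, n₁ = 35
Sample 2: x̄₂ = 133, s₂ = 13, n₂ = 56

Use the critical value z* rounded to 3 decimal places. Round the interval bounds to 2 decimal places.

Both samples are large (n₁ = 35 ≥ 30, n₂ = 56 ≥ 30), so a z-interval for the difference of means applies.

Point estimate: x̄₁ - x̄₂ = 119 - 133 = -14

Standard error: SE = √(s₁²/n₁ + s₂²/n₂)
= √(20²/35 + 13²/56)
= √(11.428571 + 3.017857)
= 3.800846

For 90% confidence, z* = 1.645 (from standard normal table)
Margin of error: E = z* × SE = 1.645 × 3.800846 = 6.2524

Z-interval: (x̄₁ - x̄₂) ± E = -14 ± 6.2524 = (-20.2524, -7.7476)

Rounded to 2 decimal places:

(-20.25, -7.75)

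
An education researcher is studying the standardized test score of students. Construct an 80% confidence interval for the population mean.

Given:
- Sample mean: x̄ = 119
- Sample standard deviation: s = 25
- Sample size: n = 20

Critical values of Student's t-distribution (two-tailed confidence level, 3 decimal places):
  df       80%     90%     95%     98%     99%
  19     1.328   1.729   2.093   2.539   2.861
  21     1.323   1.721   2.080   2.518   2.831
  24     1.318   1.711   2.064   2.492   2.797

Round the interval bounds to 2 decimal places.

The population standard deviation σ is unknown (only the sample standard deviation s is given), so use a t-interval with df = n - 1 = 20 - 1 = 19.

For 80% confidence with df = 19, t* = 1.328 (from t-table)

Standard error: SE = s/√n = 25/√20 = 5.590170

Margin of error: E = t* × SE = 1.328 × 5.590170 = 7.4237

T-interval: x̄ ± E = 119 ± 7.4237 = (111.5763, 126.4237)

Rounded to 2 decimal places:

(111.58, 126.42)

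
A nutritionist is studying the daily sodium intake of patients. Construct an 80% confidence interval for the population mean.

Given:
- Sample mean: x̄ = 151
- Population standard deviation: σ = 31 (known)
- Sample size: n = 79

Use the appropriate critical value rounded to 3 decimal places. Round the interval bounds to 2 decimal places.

The population standard deviation σ is known, so use a z-interval (standard normal critical value).

For 80% confidence, z* = 1.282 (from standard normal table)

Standard error: SE = σ/√n = 31/√79 = 3.487772

Margin of error: E = z* × SE = 1.282 × 3.487772 = 4.4713

Z-interval: x̄ ± E = 151 ± 4.4713 = (146.5287, 155.4713)

Rounded to 2 decimal places:

(146.53, 155.47)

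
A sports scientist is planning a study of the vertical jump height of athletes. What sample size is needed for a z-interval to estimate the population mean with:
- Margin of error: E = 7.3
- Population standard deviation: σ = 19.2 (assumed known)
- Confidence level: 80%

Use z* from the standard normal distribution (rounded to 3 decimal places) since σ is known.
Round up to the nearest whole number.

Using z* since population σ is known (z-interval formula).

For 80% confidence, z* = 1.282 (from standard normal table)

Sample size formula for z-interval: n = (z*σ/E)²

n = (1.282 × 19.2 / 7.3)²
  = (3.371836)²
  = 11.3693

Round up to the nearest whole number: n = 12

12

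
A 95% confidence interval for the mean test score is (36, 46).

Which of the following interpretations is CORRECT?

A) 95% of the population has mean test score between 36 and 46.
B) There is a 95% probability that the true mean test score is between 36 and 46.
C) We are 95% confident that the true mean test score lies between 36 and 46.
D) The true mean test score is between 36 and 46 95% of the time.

A confidence interval represents our confidence in the procedure, not a probability statement about the parameter.

Key concept: If we repeated this sampling process many times and computed a 95% CI each time, about 95% of those intervals would contain the true population parameter.

For this specific interval (36, 46):
- Midpoint (point estimate): 41
- Margin of error: 5

The correct interpretation is the one stating confidence that the true parameter lies in the interval — option C.

C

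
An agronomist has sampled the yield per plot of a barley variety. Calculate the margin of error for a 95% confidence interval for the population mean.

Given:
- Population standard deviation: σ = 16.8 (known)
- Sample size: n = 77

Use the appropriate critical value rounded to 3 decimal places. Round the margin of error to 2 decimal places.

The population standard deviation σ is known, so use the z-interval margin of error formula.

For 95% confidence, z* = 1.96 (from standard normal table)

Margin of error formula for z-interval: E = z* × σ/√n

E = 1.96 × 16.8/√77
  = 1.96 × 1.914538
  = 3.7525

Rounded to 2 decimal places:

3.75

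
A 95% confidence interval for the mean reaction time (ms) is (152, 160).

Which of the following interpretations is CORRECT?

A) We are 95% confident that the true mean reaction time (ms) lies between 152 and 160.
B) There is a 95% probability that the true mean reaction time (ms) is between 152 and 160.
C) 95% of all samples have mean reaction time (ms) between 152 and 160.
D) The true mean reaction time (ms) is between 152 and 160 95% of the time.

A confidence interval represents our confidence in the procedure, not a probability statement about the parameter.

Key concept: If we repeated this sampling process many times and computed a 95% CI each time, about 95% of those intervals would contain the true population parameter.

For this specific interval (152, 160):
- Midpoint (point estimate): 156
- Margin of error: 4

The correct interpretation is the one stating confidence that the true parameter lies in the interval — option A.

A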